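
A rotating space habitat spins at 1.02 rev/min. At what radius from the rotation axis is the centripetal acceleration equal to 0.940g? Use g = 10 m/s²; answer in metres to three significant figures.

824 m

ω = 1.02 rev/min × 2π/60 = 0.1068 rad/s.
a_c = ω²r = 0.940g ⇒ r = 0.940 × 10.0 / (0.1068)² = 9.400/0.01141 = 823.9 m.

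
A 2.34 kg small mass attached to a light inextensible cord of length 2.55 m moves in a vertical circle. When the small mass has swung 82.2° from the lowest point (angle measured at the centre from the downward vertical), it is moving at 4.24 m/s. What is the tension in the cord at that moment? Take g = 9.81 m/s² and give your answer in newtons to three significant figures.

19.6 N

Take the radial direction toward the centre of the circle as positive. The component of the weight along the string toward the centre is −mg cos φ (φ measured from the bottom), so Newton's second law along the string gives T − mg cos φ = m v²/r.
cos 82.2° = 0.1357, so T = m(v²/r + g cos φ) = 2.34 × ((4.24)²/2.55 + 9.81 × 0.1357) = 2.34 × (7.050 + (1.331)) = 2.34 × 8.381 = 19.61 N.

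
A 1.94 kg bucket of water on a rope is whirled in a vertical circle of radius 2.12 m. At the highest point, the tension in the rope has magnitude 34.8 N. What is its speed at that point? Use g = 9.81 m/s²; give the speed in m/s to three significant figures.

At the top, T + mg = mv²/r, so v = √(r(T/m + g)) = √(2.12 × (34.8/1.94 + 9.81)) = √(2.12 × 27.75) = √58.83 = 7.670 m/s.

7.67 m/s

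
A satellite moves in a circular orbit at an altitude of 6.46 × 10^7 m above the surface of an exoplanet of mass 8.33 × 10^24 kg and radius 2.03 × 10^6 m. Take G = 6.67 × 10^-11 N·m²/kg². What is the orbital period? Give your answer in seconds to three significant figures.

r = R + h = 2.03 × 10^6 + 6.46 × 10^7 = 6.663 × 10^7 m. Gravity provides the centripetal force: G M m / r² = m v² / r ⇒ v = √(GM/r) = 2888 m/s.
T = 2πr/v = 2π × 6.663 × 10^7 / 2888 = 145000 s.

145000 s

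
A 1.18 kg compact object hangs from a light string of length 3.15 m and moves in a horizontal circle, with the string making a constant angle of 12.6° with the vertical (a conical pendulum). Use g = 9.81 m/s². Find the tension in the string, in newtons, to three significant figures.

Vertically the bob has no acceleration, so T cosθ = mg.
T = mg/cosθ = 1.18 × 9.81 / cos 12.6° = 11.58/0.9759 = 11.86 N.

11.9 N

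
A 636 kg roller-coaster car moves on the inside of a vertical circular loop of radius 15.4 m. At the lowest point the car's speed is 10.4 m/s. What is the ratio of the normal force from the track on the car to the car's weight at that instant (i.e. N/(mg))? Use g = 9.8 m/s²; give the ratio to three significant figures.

At the bottom, N − mg = mv²/r, so N = m(v²/r + g) and N/(mg) = v²/(rg) + 1 = (10.4)²/(15.4 × 9.8) + 1 = 0.7167 + 1 = 1.717.

1.72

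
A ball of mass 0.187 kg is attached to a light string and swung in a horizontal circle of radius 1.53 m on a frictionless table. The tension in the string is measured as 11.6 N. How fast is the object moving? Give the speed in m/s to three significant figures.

9.74 m/s

T = m v²/r ⇒ v = √(T r / m) = √(11.6 × 1.53 / 0.187) = √94.91 = 9.742 m/s.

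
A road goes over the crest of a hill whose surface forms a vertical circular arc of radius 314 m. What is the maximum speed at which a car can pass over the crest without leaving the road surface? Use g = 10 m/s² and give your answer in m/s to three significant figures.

56.0 m/s

At the crest the centre of the circle is below the car, so the net downward (centripetal) force is mg − N = mv²/r.
The car leaves the road when N → 0, giving v_max = √(g r) = √(10.0 × 314) = 56.04 m/s.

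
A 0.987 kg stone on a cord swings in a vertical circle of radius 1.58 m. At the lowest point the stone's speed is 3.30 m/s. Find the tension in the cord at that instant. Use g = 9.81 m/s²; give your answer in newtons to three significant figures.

16.5 N

At the lowest point, T points up (toward the centre) and the weight mg points down (away from the centre), so the net inward force is T − mg = mv²/r.
T = m(v²/r + g) = 0.987 × ((3.30)²/1.58 + 9.81) = 0.987 × (6.892 + 9.81) = 0.987 × 16.70 = 16.49 N.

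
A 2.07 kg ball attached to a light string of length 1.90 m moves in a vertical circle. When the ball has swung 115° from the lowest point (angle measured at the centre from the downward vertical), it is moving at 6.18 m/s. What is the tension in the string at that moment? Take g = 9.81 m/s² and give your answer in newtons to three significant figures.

Take the radial direction toward the centre of the circle as positive. The component of the weight along the string toward the centre is −mg cos φ (φ measured from the bottom), so Newton's second law along the string gives T − mg cos φ = m v²/r.
cos 115° = -0.4226, so T = m(v²/r + g cos φ) = 2.07 × ((6.18)²/1.90 + 9.81 × -0.4226) = 2.07 × (20.10 + (-4.146)) = 2.07 × 15.96 = 33.03 N.

33.0 N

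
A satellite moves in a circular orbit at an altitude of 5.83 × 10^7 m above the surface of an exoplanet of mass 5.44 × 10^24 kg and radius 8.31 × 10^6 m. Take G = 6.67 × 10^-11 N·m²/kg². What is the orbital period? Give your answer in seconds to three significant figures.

179000 s

r = R + h = 8.31 × 10^6 + 5.83 × 10^7 = 6.661 × 10^7 m. Gravity provides the centripetal force: G M m / r² = m v² / r ⇒ v = √(GM/r) = 2334 m/s.
T = 2πr/v = 2π × 6.661 × 10^7 / 2334 = 179300 s.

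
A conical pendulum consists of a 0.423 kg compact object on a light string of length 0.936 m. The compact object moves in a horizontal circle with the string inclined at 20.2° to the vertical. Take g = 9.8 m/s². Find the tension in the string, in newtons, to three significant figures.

Vertically the bob has no acceleration, so T cosθ = mg.
T = mg/cosθ = 0.423 × 9.8 / cos 20.2° = 4.145/0.9385 = 4.417 N.

4.42 N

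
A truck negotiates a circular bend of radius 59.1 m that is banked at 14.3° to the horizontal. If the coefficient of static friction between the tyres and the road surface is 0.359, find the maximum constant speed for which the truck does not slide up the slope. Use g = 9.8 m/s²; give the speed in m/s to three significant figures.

19.8 m/s

At the maximum speed, friction acts down the slope at its limiting value f = μN. Radially (horizontal, toward centre): N sinθ + μN cosθ = mv²/r. Vertically: N cosθ − μN sinθ = mg.
Dividing: v² = r g (sinθ + μcosθ)/(cosθ − μsinθ).
sinθ + μcosθ = 0.2470 + 0.359×0.9690 = 0.5949; cosθ − μsinθ = 0.9690 − 0.359×0.2470 = 0.8803.
v² = 59.1 × 9.8 × 0.5949/0.8803 = 391.4 m²/s², so v = 19.78 m/s.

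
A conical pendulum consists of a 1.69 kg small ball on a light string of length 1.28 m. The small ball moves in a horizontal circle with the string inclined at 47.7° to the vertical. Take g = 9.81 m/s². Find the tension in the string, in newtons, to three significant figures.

24.6 N

Vertically the bob has no acceleration, so T cosθ = mg.
T = mg/cosθ = 1.69 × 9.81 / cos 47.7° = 16.58/0.6730 = 24.63 N.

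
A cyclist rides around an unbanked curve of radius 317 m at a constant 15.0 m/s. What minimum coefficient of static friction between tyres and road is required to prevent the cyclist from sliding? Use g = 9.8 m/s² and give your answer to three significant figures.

Friction provides the centripetal force: μ_s m g = m v²/r, so μ_s = v²/(g r) = (15.00)²/(9.8 × 317) = 225.0/3107 = 0.07243.

0.0724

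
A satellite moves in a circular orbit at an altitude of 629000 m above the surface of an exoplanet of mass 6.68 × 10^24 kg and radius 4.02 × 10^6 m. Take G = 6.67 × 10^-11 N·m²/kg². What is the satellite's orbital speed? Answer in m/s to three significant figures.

9790 m/s

Orbital radius r = R + h = 4.02 × 10^6 + 629000 = 4.649 × 10^6 m.
Gravity supplies the centripetal force: G M m / r² = m v² / r, so v = √(GM/r).
v = √(6.67 × 10^-11 × 6.68 × 10^24 / 4.649 × 10^6) = √(9.584 × 10^7) = 9790 m/s.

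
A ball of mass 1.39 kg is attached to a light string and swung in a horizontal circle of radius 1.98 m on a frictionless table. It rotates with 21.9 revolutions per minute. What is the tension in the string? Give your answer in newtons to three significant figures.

14.5 N

ω = 21.9 rev/min × 2π/60 = 2.293 rad/s, so v = ωr = 2.293 × 1.98 = 4.541 m/s.
The tension is the only horizontal force, so it supplies the full centripetal force: T = m v²/r = 1.39 × (4.541)²/1.98 = 1.39 × 20.62/1.98 = 14.48 N.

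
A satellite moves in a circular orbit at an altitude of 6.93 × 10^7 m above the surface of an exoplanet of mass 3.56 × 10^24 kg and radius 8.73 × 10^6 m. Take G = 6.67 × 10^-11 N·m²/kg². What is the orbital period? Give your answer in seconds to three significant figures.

281000 s

r = R + h = 8.73 × 10^6 + 6.93 × 10^7 = 7.803 × 10^7 m. Gravity provides the centripetal force: G M m / r² = m v² / r ⇒ v = √(GM/r) = 1744 m/s.
T = 2πr/v = 2π × 7.803 × 10^7 / 1744 = 281100 s.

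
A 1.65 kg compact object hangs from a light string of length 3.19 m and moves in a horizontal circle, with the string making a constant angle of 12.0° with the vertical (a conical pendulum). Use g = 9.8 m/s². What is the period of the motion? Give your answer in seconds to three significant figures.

r = L sinθ = 0.6632 m. From T sinθ = mω²r and T cosθ = mg: tanθ = ω²r/g, so ω² = g tanθ / r = g/(L cosθ).
ω = √(g/(L cosθ)) = √(9.8/(3.19 × 0.9781)) = √3.141 = 1.772 rad/s.
Period = 2π/ω = 3.545 s.

3.55 s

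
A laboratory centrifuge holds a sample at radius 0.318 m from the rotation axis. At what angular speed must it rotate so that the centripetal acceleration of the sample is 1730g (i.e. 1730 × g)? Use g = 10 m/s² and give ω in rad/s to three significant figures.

Centripetal acceleration a_c = ω²r. Setting ω²r = 1730g:
ω = √(1730g / r) = √(1730 × 10.0 / 0.318) = √54400 = 233.2 rad/s.

233 rad/s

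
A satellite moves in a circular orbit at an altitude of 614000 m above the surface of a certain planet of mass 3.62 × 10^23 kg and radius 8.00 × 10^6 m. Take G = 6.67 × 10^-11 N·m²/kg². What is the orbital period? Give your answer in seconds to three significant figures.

32300 s

r = R + h = 8.00 × 10^6 + 614000 = 8.614 × 10^6 m. Gravity provides the centripetal force: G M m / r² = m v² / r ⇒ v = √(GM/r) = 1674 m/s.
T = 2πr/v = 2π × 8.614 × 10^6 / 1674 = 32330 s.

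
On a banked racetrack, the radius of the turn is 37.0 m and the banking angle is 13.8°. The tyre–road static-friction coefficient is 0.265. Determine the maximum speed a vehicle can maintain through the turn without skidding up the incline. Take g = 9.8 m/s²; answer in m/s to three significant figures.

At the maximum speed, friction acts down the slope at its limiting value f = μN. Radially (horizontal, toward centre): N sinθ + μN cosθ = mv²/r. Vertically: N cosθ − μN sinθ = mg.
Dividing: v² = r g (sinθ + μcosθ)/(cosθ − μsinθ).
sinθ + μcosθ = 0.2385 + 0.265×0.9711 = 0.4959; cosθ − μsinθ = 0.9711 − 0.265×0.2385 = 0.9079.
v² = 37.0 × 9.8 × 0.4959/0.9079 = 198.0 m²/s², so v = 14.07 m/s.

14.1 m/s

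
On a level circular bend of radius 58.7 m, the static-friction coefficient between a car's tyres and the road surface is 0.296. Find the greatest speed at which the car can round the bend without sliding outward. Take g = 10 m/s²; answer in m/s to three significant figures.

The only inward force on a level bend is static friction, so at the limit f_s = μ_s N = μ_s m g = m v²/r.
Mass cancels: v_max = √(μ_s g r) = √(0.296 × 10.0 × 58.7) = √173.8 = 13.18 m/s.

13.2 m/s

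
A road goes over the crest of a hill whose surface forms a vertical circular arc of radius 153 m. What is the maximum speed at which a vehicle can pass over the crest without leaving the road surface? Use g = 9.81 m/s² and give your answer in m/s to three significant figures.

At the crest the centre of the circle is below the vehicle, so the net downward (centripetal) force is mg − N = mv²/r.
The vehicle leaves the road when N → 0, giving v_max = √(g r) = √(9.81 × 153) = 38.74 m/s.

38.7 m/s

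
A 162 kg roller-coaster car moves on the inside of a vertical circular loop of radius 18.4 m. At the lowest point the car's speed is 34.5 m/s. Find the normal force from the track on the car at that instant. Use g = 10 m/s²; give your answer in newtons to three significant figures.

12100 N

At the lowest point, N points up (toward the centre) and the weight mg points down (away from the centre), so the net inward force is N − mg = mv²/r.
N = m(v²/r + g) = 162 × ((34.5)²/18.4 + 10.0) = 162 × (64.69 + 10.0) = 162 × 74.69 = 12100 N.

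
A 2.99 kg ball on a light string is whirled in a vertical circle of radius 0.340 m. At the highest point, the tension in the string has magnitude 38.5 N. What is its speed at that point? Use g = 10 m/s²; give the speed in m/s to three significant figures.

At the top, T + mg = mv²/r, so v = √(r(T/m + g)) = √(0.340 × (38.5/2.99 + 10.0)) = √(0.340 × 22.88) = √7.778 = 2.789 m/s.

2.79 m/s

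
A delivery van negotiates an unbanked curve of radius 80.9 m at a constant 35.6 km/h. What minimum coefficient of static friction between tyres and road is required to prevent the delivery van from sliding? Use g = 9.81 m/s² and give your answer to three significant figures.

0.123

v = 35.6/3.6 = 9.889 m/s.
Friction provides the centripetal force: μ_s m g = m v²/r, so μ_s = v²/(g r) = (9.889)²/(9.81 × 80.9) = 97.79/793.6 = 0.1232.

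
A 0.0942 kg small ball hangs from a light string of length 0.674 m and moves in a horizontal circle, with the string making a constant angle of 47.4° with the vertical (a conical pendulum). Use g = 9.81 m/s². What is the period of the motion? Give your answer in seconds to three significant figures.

1.35 s

r = L sinθ = 0.4961 m. From T sinθ = mω²r and T cosθ = mg: tanθ = ω²r/g, so ω² = g tanθ / r = g/(L cosθ).
ω = √(g/(L cosθ)) = √(9.81/(0.674 × 0.6769)) = √21.50 = 4.637 rad/s.
Period = 2π/ω = 1.355 s.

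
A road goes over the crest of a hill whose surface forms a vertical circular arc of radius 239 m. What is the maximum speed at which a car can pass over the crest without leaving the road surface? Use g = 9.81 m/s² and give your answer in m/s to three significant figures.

48.4 m/s

At the crest the centre of the circle is below the car, so the net downward (centripetal) force is mg − N = mv²/r.
The car leaves the road when N → 0, giving v_max = √(g r) = √(9.81 × 239) = 48.42 m/s.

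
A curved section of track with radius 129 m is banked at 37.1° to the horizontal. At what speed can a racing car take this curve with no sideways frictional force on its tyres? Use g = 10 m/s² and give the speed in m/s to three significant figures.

On a frictionless banked curve, N sinθ = mv²/r and N cosθ = mg, so tanθ = v²/(rg).
v = √(r g tanθ) = √(129 × 10.0 × tan 37.1°) = √(129 × 10.0 × 0.7563) = √975.6 = 31.23 m/s.

31.2 m/s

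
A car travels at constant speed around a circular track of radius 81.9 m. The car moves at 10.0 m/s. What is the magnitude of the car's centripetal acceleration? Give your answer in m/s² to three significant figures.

1.22 m/s²

a_c = v²/r = (10.00)²/81.9 = 100.0/81.9 = 1.221 m/s².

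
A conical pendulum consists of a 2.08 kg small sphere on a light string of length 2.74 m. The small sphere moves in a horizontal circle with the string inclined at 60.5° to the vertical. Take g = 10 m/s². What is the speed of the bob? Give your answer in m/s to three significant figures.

6.49 m/s

The radius of the circle is r = L sinθ = 2.74 × sin 60.5° = 2.385 m.
Horizontally T sinθ = mv²/r and vertically T cosθ = mg, so tanθ = v²/(rg).
v = √(r g tanθ) = √(2.385 × 10.0 × 1.767) = √42.15 = 6.492 m/s.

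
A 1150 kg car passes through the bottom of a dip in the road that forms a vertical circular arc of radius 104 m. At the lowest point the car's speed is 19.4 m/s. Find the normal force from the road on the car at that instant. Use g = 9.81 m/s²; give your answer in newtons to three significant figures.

15400 N

At the lowest point, N points up (toward the centre) and the weight mg points down (away from the centre), so the net inward force is N − mg = mv²/r.
N = m(v²/r + g) = 1150 × ((19.4)²/104 + 9.81) = 1150 × (3.619 + 9.81) = 1150 × 13.43 = 15440 N.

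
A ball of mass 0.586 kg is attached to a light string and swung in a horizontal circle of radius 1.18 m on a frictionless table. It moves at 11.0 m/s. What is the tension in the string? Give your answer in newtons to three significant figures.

60.1 N

The tension is the only horizontal force, so it supplies the full centripetal force: T = m v²/r = 0.586 × (11.00)²/1.18 = 0.586 × 121.0/1.18 = 60.09 N.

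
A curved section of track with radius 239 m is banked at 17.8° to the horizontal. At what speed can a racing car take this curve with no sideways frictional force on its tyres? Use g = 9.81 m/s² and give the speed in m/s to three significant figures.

27.4 m/s

On a frictionless banked curve, N sinθ = mv²/r and N cosθ = mg, so tanθ = v²/(rg).
v = √(r g tanθ) = √(239 × 9.81 × tan 17.8°) = √(239 × 9.81 × 0.3211) = √752.8 = 27.44 m/s.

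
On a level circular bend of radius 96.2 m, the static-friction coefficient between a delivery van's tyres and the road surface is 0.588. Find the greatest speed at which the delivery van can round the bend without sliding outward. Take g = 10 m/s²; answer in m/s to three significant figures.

23.8 m/s

Friction provides the centripetal force on a flat curve. At maximum speed it is at its limiting value: μ_s m g = m v²/r.
Mass cancels: v_max = √(μ_s g r) = √(0.588 × 10.0 × 96.2) = √565.7 = 23.78 m/s.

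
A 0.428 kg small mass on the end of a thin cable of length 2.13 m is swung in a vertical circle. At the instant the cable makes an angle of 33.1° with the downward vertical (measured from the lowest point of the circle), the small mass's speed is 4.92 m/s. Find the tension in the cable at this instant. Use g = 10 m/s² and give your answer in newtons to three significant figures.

8.45 N

Take the radial direction toward the centre of the circle as positive. The component of the weight along the string toward the centre is −mg cos φ (φ measured from the bottom), so Newton's second law along the string gives T − mg cos φ = m v²/r.
cos 33.1° = 0.8377, so T = m(v²/r + g cos φ) = 0.428 × ((4.92)²/2.13 + 10.0 × 0.8377) = 0.428 × (11.36 + (8.377)) = 0.428 × 19.74 = 8.449 N.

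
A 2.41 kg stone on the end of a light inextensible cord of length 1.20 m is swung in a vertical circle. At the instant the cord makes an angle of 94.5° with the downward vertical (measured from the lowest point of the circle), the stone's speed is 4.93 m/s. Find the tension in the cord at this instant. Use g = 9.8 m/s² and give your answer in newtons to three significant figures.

Take the radial direction toward the centre of the circle as positive. The component of the weight along the string toward the centre is −mg cos φ (φ measured from the bottom), so Newton's second law along the string gives T − mg cos φ = m v²/r.
cos 94.5° = -0.07846, so T = m(v²/r + g cos φ) = 2.41 × ((4.93)²/1.20 + 9.8 × -0.07846) = 2.41 × (20.25 + (-0.7689)) = 2.41 × 19.49 = 46.96 N.

47.0 N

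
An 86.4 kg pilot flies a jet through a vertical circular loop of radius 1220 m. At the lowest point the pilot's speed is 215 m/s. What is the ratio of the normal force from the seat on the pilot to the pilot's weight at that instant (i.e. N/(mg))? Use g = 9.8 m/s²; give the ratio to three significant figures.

4.87

At the bottom, N − mg = mv²/r, so N = m(v²/r + g) and N/(mg) = v²/(rg) + 1 = (215)²/(1220 × 9.8) + 1 = 3.866 + 1 = 4.866.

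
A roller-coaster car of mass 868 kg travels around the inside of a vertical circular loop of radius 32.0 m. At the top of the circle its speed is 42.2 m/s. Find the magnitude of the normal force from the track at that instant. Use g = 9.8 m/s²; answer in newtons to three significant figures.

At the top, both N and the weight mg point inward (toward the centre), so N + mg = mv²/r.
N = m(v²/r − g) = 868 × ((42.2)²/32.0 − 9.8) = 868 × (55.65 − 9.8) = 868 × 45.85 = 39800 N.

39800 N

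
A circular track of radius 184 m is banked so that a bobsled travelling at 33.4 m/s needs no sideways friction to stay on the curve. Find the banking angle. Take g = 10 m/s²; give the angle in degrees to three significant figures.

With no friction, the horizontal component of the normal force provides the centripetal force: N sinθ = mv²/r, while N cosθ = mg vertically.
Dividing: tanθ = v²/(r g) = (33.4)²/(184 × 10.0) = 1116/1840 = 0.6063.
θ = arctan(0.6063) = 31.23°.

31.2°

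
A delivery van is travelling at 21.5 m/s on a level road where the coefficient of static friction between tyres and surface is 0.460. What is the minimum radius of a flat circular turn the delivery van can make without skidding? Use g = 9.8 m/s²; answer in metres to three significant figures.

103 m

At the limit, μ_s m g = m v²/r, so r_min = v²/(μ_s g) = (21.5)²/(0.460 × 9.8) = 462.2/4.508 = 102.5 m.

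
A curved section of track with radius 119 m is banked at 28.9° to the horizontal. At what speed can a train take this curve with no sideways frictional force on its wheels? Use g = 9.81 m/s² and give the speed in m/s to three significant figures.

On a frictionless banked curve, N sinθ = mv²/r and N cosθ = mg, so tanθ = v²/(rg).
v = √(r g tanθ) = √(119 × 9.81 × tan 28.9°) = √(119 × 9.81 × 0.5520) = √644.4 = 25.39 m/s.

25.4 m/s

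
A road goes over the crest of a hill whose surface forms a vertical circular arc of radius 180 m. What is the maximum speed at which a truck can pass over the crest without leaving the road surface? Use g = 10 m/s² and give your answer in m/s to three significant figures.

42.4 m/s

At the crest the centre of the circle is below the truck, so the net downward (centripetal) force is mg − N = mv²/r.
The truck leaves the road when N → 0, giving v_max = √(g r) = √(10.0 × 180) = 42.43 m/s.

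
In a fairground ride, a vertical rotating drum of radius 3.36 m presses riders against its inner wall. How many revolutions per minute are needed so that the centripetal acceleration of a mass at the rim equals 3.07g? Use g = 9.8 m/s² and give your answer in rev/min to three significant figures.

28.6 rev/min

Require ω²r = 3.07g, so ω = √(3.07 × 9.8/3.36) = 2.992 rad/s.
In rev/min: ω × 60/(2π) = 2.992 × 60/(2π) = 28.57 rev/min.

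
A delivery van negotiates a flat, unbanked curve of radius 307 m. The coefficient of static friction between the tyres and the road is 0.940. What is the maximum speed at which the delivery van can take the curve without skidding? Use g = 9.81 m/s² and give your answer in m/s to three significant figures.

53.2 m/s

Friction provides the centripetal force on a flat curve. At maximum speed it is at its limiting value: μ_s m g = m v²/r.
Mass cancels: v_max = √(μ_s g r) = √(0.940 × 9.81 × 307) = √2831 = 53.21 m/s.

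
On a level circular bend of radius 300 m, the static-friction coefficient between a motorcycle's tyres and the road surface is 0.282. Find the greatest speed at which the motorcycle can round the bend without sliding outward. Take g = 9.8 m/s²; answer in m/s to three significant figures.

Friction provides the centripetal force on a flat curve. At maximum speed it is at its limiting value: μ_s m g = m v²/r.
Mass cancels: v_max = √(μ_s g r) = √(0.282 × 9.8 × 300) = √829.1 = 28.79 m/s.

28.8 m/s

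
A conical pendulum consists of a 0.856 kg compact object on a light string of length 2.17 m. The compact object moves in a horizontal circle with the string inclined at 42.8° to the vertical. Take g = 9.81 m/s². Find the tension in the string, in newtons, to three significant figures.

11.4 N

Vertically the bob has no acceleration, so T cosθ = mg.
T = mg/cosθ = 0.856 × 9.81 / cos 42.8° = 8.397/0.7337 = 11.44 N.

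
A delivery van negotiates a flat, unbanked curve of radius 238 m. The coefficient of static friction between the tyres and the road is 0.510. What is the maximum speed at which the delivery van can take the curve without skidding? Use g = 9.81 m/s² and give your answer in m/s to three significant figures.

The only inward force on a level bend is static friction, so at the limit f_s = μ_s N = μ_s m g = m v²/r.
Mass cancels: v_max = √(μ_s g r) = √(0.510 × 9.81 × 238) = √1191 = 34.51 m/s.

34.5 m/s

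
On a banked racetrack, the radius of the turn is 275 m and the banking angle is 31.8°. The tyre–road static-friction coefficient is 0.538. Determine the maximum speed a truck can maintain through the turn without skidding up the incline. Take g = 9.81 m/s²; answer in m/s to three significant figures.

68.5 m/s

At the maximum speed, friction acts down the slope at its limiting value f = μN. Radially (horizontal, toward centre): N sinθ + μN cosθ = mv²/r. Vertically: N cosθ − μN sinθ = mg.
Dividing: v² = r g (sinθ + μcosθ)/(cosθ − μsinθ).
sinθ + μcosθ = 0.5270 + 0.538×0.8499 = 0.9842; cosθ − μsinθ = 0.8499 − 0.538×0.5270 = 0.5664.
v² = 275 × 9.81 × 0.9842/0.5664 = 4688 m²/s², so v = 68.47 m/s.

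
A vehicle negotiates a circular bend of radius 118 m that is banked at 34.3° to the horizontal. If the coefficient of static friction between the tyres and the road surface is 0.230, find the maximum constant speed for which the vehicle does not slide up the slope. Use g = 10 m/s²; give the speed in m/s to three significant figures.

At the maximum speed, friction acts down the slope at its limiting value f = μN. Radially (horizontal, toward centre): N sinθ + μN cosθ = mv²/r. Vertically: N cosθ − μN sinθ = mg.
Dividing: v² = r g (sinθ + μcosθ)/(cosθ − μsinθ).
sinθ + μcosθ = 0.5635 + 0.230×0.8261 = 0.7535; cosθ − μsinθ = 0.8261 − 0.230×0.5635 = 0.6965.
v² = 118 × 10.0 × 0.7535/0.6965 = 1277 m²/s², so v = 35.73 m/s.

35.7 m/s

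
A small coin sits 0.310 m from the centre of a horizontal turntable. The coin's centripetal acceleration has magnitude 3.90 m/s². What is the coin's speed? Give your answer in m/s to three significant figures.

a_c = v²/r ⇒ v = √(a_c · r) = √(3.90 × 0.310) = √1.209 = 1.100 m/s.

1.10 m/s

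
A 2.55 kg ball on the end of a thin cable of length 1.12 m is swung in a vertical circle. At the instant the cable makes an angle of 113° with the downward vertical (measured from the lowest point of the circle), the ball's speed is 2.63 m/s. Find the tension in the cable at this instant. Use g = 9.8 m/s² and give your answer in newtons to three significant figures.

5.98 N

Take the radial direction toward the centre of the circle as positive. The component of the weight along the string toward the centre is −mg cos φ (φ measured from the bottom), so Newton's second law along the string gives T − mg cos φ = m v²/r.
cos 113° = -0.3907, so T = m(v²/r + g cos φ) = 2.55 × ((2.63)²/1.12 + 9.8 × -0.3907) = 2.55 × (6.176 + (-3.829)) = 2.55 × 2.347 = 5.984 N.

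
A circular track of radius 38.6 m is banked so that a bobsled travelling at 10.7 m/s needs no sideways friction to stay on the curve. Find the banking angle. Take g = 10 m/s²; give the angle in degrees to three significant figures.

With no friction, the horizontal component of the normal force provides the centripetal force: N sinθ = mv²/r, while N cosθ = mg vertically.
Dividing: tanθ = v²/(r g) = (10.7)²/(38.6 × 10.0) = 114.5/386.0 = 0.2966.
θ = arctan(0.2966) = 16.52°.

16.5°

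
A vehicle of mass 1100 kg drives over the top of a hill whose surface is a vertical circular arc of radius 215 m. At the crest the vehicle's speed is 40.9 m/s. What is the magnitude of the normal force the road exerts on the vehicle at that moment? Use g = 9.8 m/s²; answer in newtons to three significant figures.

2220 N

At the crest the centripetal acceleration points downward (toward the centre of the arc), so mg − N = mv²/r.
N = m(g − v²/r) = 1100 × (9.8 − (40.9)²/215) = 1100 × (9.8 − 7.781) = 1100 × 2.019 = 2221 N.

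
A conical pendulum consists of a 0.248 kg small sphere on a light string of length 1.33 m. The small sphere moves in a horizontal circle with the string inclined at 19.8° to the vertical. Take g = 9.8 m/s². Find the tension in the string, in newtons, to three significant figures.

Vertically the bob has no acceleration, so T cosθ = mg.
T = mg/cosθ = 0.248 × 9.8 / cos 19.8° = 2.430/0.9409 = 2.583 N.

2.58 N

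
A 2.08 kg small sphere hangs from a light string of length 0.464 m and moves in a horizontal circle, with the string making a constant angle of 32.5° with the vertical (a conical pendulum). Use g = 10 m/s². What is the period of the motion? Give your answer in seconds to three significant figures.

r = L sinθ = 0.2493 m. From T sinθ = mω²r and T cosθ = mg: tanθ = ω²r/g, so ω² = g tanθ / r = g/(L cosθ).
ω = √(g/(L cosθ)) = √(10.0/(0.464 × 0.8434)) = √25.55 = 5.055 rad/s.
Period = 2π/ω = 1.243 s.

1.24 s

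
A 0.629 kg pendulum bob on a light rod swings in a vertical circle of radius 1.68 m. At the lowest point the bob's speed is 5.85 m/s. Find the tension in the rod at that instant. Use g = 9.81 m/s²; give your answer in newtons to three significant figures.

19.0 N

At the lowest point, T points up (toward the centre) and the weight mg points down (away from the centre), so the net inward force is T − mg = mv²/r.
T = m(v²/r + g) = 0.629 × ((5.85)²/1.68 + 9.81) = 0.629 × (20.37 + 9.81) = 0.629 × 30.18 = 18.98 N.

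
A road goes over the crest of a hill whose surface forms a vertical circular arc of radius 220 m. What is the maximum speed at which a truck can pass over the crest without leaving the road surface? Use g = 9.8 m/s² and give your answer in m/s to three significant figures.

At the crest the centre of the circle is below the truck, so the net downward (centripetal) force is mg − N = mv²/r.
The truck leaves the road when N → 0, giving v_max = √(g r) = √(9.8 × 220) = 46.43 m/s.

46.4 m/s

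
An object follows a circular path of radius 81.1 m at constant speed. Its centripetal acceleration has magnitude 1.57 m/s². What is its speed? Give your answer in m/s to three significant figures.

a_c = v²/r ⇒ v = √(a_c · r) = √(1.57 × 81.1) = √127.3 = 11.28 m/s.

11.3 m/s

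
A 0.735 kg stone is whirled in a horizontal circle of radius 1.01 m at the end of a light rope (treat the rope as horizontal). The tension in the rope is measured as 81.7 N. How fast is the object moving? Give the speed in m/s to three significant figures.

T = m v²/r ⇒ v = √(T r / m) = √(81.7 × 1.01 / 0.735) = √112.3 = 10.60 m/s.

10.6 m/s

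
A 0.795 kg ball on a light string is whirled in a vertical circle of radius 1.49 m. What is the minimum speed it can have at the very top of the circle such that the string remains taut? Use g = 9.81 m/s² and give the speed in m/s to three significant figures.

At the highest point the centre is directly below, so both the weight and T act inward: T + mg = mv²/r.
At minimum speed T → 0, so mg = mv_min²/r ⇒ v_min = √(g r) = √(9.81 × 1.49) = 3.823 m/s.

3.82 m/s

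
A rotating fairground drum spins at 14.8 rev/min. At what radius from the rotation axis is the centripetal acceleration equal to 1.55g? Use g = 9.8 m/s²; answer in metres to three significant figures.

6.32 m

ω = 14.8 rev/min × 2π/60 = 1.550 rad/s.
a_c = ω²r = 1.55g ⇒ r = 1.55 × 9.8 / (1.550)² = 15.19/2.402 = 6.324 m.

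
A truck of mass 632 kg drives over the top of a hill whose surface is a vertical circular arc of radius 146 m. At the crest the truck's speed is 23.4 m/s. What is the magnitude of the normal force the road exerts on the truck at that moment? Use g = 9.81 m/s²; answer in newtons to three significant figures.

At the crest the centripetal acceleration points downward (toward the centre of the arc), so mg − N = mv²/r.
N = m(g − v²/r) = 632 × (9.81 − (23.4)²/146) = 632 × (9.81 − 3.750) = 632 × 6.060 = 3830 N.

3830 N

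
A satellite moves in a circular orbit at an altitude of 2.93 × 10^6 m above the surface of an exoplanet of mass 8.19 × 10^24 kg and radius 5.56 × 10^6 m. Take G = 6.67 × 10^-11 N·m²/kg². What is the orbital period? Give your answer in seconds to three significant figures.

r = R + h = 5.56 × 10^6 + 2.93 × 10^6 = 8.490 × 10^6 m. Gravity provides the centripetal force: G M m / r² = m v² / r ⇒ v = √(GM/r) = 8021 m/s.
T = 2πr/v = 2π × 8.490 × 10^6 / 8021 = 6650 s.

6650 s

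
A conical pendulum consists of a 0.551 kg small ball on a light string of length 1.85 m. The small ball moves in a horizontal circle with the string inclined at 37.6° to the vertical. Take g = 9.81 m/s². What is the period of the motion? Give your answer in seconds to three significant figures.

r = L sinθ = 1.129 m. From T sinθ = mω²r and T cosθ = mg: tanθ = ω²r/g, so ω² = g tanθ / r = g/(L cosθ).
ω = √(g/(L cosθ)) = √(9.81/(1.85 × 0.7923)) = √6.693 = 2.587 rad/s.
Period = 2π/ω = 2.429 s.

2.43 s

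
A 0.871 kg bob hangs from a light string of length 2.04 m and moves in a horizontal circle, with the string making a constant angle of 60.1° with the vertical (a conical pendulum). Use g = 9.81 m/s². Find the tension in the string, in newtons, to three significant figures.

Vertically the bob has no acceleration, so T cosθ = mg.
T = mg/cosθ = 0.871 × 9.81 / cos 60.1° = 8.545/0.4985 = 17.14 N.

17.1 N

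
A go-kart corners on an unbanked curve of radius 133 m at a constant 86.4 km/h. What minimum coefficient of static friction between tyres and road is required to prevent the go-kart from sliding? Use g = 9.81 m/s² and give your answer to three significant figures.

0.441

v = 86.4/3.6 = 24.00 m/s.
Friction provides the centripetal force: μ_s m g = m v²/r, so μ_s = v²/(g r) = (24.00)²/(9.81 × 133) = 576.0/1305 = 0.4415.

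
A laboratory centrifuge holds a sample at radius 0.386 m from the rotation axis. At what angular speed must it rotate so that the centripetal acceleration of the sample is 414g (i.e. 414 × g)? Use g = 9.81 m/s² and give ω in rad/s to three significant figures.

103 rad/s

Centripetal acceleration a_c = ω²r. Setting ω²r = 414g:
ω = √(414g / r) = √(414 × 9.81 / 0.386) = √10520 = 102.6 rad/s.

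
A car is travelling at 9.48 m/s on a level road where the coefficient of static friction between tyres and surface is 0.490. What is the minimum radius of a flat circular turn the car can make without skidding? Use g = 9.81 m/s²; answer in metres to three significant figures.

18.7 m

At the limit, μ_s m g = m v²/r, so r_min = v²/(μ_s g) = (9.48)²/(0.490 × 9.81) = 89.87/4.807 = 18.70 m.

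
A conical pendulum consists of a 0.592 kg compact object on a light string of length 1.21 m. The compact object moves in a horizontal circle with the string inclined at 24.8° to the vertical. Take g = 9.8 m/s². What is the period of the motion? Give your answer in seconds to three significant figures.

2.10 s

r = L sinθ = 0.5075 m. From T sinθ = mω²r and T cosθ = mg: tanθ = ω²r/g, so ω² = g tanθ / r = g/(L cosθ).
ω = √(g/(L cosθ)) = √(9.8/(1.21 × 0.9078)) = √8.922 = 2.987 rad/s.
Period = 2π/ω = 2.104 s.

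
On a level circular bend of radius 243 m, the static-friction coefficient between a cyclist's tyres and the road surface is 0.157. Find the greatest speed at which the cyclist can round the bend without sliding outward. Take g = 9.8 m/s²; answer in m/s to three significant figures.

19.3 m/s

The only inward force on a level bend is static friction, so at the limit f_s = μ_s N = μ_s m g = m v²/r.
Mass cancels: v_max = √(μ_s g r) = √(0.157 × 9.8 × 243) = √373.9 = 19.34 m/s.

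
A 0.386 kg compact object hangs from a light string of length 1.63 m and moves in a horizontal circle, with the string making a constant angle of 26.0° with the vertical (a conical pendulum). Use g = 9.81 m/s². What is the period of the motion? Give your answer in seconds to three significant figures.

2.43 s

r = L sinθ = 0.7145 m. From T sinθ = mω²r and T cosθ = mg: tanθ = ω²r/g, so ω² = g tanθ / r = g/(L cosθ).
ω = √(g/(L cosθ)) = √(9.81/(1.63 × 0.8988)) = √6.696 = 2.588 rad/s.
Period = 2π/ω = 2.428 s.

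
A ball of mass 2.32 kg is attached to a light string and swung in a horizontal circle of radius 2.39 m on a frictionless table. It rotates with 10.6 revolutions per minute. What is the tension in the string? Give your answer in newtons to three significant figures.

ω = 10.6 rev/min × 2π/60 = 1.110 rad/s, so v = ωr = 1.110 × 2.39 = 2.653 m/s.
The tension is the only horizontal force, so it supplies the full centripetal force: T = m v²/r = 2.32 × (2.653)²/2.39 = 2.32 × 7.038/2.39 = 6.832 N.

6.83 N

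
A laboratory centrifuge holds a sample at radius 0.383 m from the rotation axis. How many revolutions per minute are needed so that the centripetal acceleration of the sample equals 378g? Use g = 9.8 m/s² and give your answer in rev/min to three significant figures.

Require ω²r = 378g, so ω = √(378 × 9.8/0.383) = 98.35 rad/s.
In rev/min: ω × 60/(2π) = 98.35 × 60/(2π) = 939.1 rev/min.

939 rev/min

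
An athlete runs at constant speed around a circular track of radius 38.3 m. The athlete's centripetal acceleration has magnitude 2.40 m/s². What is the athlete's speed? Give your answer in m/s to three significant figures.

9.59 m/s

a_c = v²/r ⇒ v = √(a_c · r) = √(2.40 × 38.3) = √91.92 = 9.587 m/s.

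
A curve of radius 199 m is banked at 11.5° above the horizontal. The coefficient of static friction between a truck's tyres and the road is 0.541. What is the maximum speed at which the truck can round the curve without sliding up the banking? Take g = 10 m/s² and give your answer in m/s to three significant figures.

40.8 m/s

At the maximum speed, friction acts down the slope at its limiting value f = μN. Radially (horizontal, toward centre): N sinθ + μN cosθ = mv²/r. Vertically: N cosθ − μN sinθ = mg.
Dividing: v² = r g (sinθ + μcosθ)/(cosθ − μsinθ).
sinθ + μcosθ = 0.1994 + 0.541×0.9799 = 0.7295; cosθ − μsinθ = 0.9799 − 0.541×0.1994 = 0.8721.
v² = 199 × 10.0 × 0.7295/0.8721 = 1665 m²/s², so v = 40.80 m/s.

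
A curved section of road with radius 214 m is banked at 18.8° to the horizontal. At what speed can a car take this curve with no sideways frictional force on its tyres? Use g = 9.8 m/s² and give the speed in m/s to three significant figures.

26.7 m/s

On a frictionless banked curve, N sinθ = mv²/r and N cosθ = mg, so tanθ = v²/(rg).
v = √(r g tanθ) = √(214 × 9.8 × tan 18.8°) = √(214 × 9.8 × 0.3404) = √713.9 = 26.72 m/s.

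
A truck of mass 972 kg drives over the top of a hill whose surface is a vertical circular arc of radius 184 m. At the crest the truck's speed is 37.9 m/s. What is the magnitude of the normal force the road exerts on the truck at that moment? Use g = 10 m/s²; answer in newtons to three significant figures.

2130 N

At the crest the centripetal acceleration points downward (toward the centre of the arc), so mg − N = mv²/r.
N = m(g − v²/r) = 972 × (10.0 − (37.9)²/184) = 972 × (10.0 − 7.807) = 972 × 2.193 = 2132 N.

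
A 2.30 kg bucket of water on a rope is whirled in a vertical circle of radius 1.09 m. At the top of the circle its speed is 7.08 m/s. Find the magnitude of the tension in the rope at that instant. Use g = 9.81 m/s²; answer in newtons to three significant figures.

At the top, both T and the weight mg point inward (toward the centre), so T + mg = mv²/r.
T = m(v²/r − g) = 2.30 × ((7.08)²/1.09 − 9.81) = 2.30 × (45.99 − 9.81) = 2.30 × 36.18 = 83.21 N.

83.2 N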